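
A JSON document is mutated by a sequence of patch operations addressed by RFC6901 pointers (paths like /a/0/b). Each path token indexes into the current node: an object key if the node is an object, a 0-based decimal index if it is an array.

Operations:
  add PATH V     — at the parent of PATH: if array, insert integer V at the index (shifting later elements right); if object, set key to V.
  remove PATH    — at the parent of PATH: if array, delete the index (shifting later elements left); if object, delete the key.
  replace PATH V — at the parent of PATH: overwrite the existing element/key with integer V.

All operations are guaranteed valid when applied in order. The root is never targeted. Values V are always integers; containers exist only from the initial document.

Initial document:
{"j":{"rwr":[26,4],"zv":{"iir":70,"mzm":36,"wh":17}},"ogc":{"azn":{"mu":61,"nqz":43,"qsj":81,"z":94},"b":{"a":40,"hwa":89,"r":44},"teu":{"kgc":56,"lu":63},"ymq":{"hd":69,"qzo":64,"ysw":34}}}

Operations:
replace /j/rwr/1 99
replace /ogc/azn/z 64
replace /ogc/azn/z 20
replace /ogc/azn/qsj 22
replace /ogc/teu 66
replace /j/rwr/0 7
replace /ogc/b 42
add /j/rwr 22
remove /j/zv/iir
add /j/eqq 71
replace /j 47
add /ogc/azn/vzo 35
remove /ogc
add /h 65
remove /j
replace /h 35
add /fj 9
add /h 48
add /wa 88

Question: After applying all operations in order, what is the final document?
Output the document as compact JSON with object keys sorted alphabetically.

After op 1 (replace /j/rwr/1 99): {"j":{"rwr":[26,99],"zv":{"iir":70,"mzm":36,"wh":17}},"ogc":{"azn":{"mu":61,"nqz":43,"qsj":81,"z":94},"b":{"a":40,"hwa":89,"r":44},"teu":{"kgc":56,"lu":63},"ymq":{"hd":69,"qzo":64,"ysw":34}}}
After op 2 (replace /ogc/azn/z 64): {"j":{"rwr":[26,99],"zv":{"iir":70,"mzm":36,"wh":17}},"ogc":{"azn":{"mu":61,"nqz":43,"qsj":81,"z":64},"b":{"a":40,"hwa":89,"r":44},"teu":{"kgc":56,"lu":63},"ymq":{"hd":69,"qzo":64,"ysw":34}}}
After op 3 (replace /ogc/azn/z 20): {"j":{"rwr":[26,99],"zv":{"iir":70,"mzm":36,"wh":17}},"ogc":{"azn":{"mu":61,"nqz":43,"qsj":81,"z":20},"b":{"a":40,"hwa":89,"r":44},"teu":{"kgc":56,"lu":63},"ymq":{"hd":69,"qzo":64,"ysw":34}}}
After op 4 (replace /ogc/azn/qsj 22): {"j":{"rwr":[26,99],"zv":{"iir":70,"mzm":36,"wh":17}},"ogc":{"azn":{"mu":61,"nqz":43,"qsj":22,"z":20},"b":{"a":40,"hwa":89,"r":44},"teu":{"kgc":56,"lu":63},"ymq":{"hd":69,"qzo":64,"ysw":34}}}
After op 5 (replace /ogc/teu 66): {"j":{"rwr":[26,99],"zv":{"iir":70,"mzm":36,"wh":17}},"ogc":{"azn":{"mu":61,"nqz":43,"qsj":22,"z":20},"b":{"a":40,"hwa":89,"r":44},"teu":66,"ymq":{"hd":69,"qzo":64,"ysw":34}}}
After op 6 (replace /j/rwr/0 7): {"j":{"rwr":[7,99],"zv":{"iir":70,"mzm":36,"wh":17}},"ogc":{"azn":{"mu":61,"nqz":43,"qsj":22,"z":20},"b":{"a":40,"hwa":89,"r":44},"teu":66,"ymq":{"hd":69,"qzo":64,"ysw":34}}}
After op 7 (replace /ogc/b 42): {"j":{"rwr":[7,99],"zv":{"iir":70,"mzm":36,"wh":17}},"ogc":{"azn":{"mu":61,"nqz":43,"qsj":22,"z":20},"b":42,"teu":66,"ymq":{"hd":69,"qzo":64,"ysw":34}}}
After op 8 (add /j/rwr 22): {"j":{"rwr":22,"zv":{"iir":70,"mzm":36,"wh":17}},"ogc":{"azn":{"mu":61,"nqz":43,"qsj":22,"z":20},"b":42,"teu":66,"ymq":{"hd":69,"qzo":64,"ysw":34}}}
After op 9 (remove /j/zv/iir): {"j":{"rwr":22,"zv":{"mzm":36,"wh":17}},"ogc":{"azn":{"mu":61,"nqz":43,"qsj":22,"z":20},"b":42,"teu":66,"ymq":{"hd":69,"qzo":64,"ysw":34}}}
After op 10 (add /j/eqq 71): {"j":{"eqq":71,"rwr":22,"zv":{"mzm":36,"wh":17}},"ogc":{"azn":{"mu":61,"nqz":43,"qsj":22,"z":20},"b":42,"teu":66,"ymq":{"hd":69,"qzo":64,"ysw":34}}}
After op 11 (replace /j 47): {"j":47,"ogc":{"azn":{"mu":61,"nqz":43,"qsj":22,"z":20},"b":42,"teu":66,"ymq":{"hd":69,"qzo":64,"ysw":34}}}
After op 12 (add /ogc/azn/vzo 35): {"j":47,"ogc":{"azn":{"mu":61,"nqz":43,"qsj":22,"vzo":35,"z":20},"b":42,"teu":66,"ymq":{"hd":69,"qzo":64,"ysw":34}}}
After op 13 (remove /ogc): {"j":47}
After op 14 (add /h 65): {"h":65,"j":47}
After op 15 (remove /j): {"h":65}
After op 16 (replace /h 35): {"h":35}
After op 17 (add /fj 9): {"fj":9,"h":35}
After op 18 (add /h 48): {"fj":9,"h":48}
After op 19 (add /wa 88): {"fj":9,"h":48,"wa":88}

Answer: {"fj":9,"h":48,"wa":88}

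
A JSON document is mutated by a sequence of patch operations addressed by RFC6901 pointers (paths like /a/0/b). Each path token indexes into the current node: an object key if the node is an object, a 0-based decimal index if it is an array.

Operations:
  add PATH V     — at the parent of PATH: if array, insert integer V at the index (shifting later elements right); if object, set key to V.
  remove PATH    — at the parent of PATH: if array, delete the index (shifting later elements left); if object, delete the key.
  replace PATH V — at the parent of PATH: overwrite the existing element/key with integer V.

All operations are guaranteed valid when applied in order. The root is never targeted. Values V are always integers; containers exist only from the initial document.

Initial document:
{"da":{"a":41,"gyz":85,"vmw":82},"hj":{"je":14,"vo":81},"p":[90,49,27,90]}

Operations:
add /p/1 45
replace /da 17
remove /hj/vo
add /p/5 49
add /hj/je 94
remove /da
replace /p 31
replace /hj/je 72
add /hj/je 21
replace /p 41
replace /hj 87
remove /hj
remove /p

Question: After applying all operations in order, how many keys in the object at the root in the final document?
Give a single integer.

Answer: 0

Derivation:
After op 1 (add /p/1 45): {"da":{"a":41,"gyz":85,"vmw":82},"hj":{"je":14,"vo":81},"p":[90,45,49,27,90]}
After op 2 (replace /da 17): {"da":17,"hj":{"je":14,"vo":81},"p":[90,45,49,27,90]}
After op 3 (remove /hj/vo): {"da":17,"hj":{"je":14},"p":[90,45,49,27,90]}
After op 4 (add /p/5 49): {"da":17,"hj":{"je":14},"p":[90,45,49,27,90,49]}
After op 5 (add /hj/je 94): {"da":17,"hj":{"je":94},"p":[90,45,49,27,90,49]}
After op 6 (remove /da): {"hj":{"je":94},"p":[90,45,49,27,90,49]}
After op 7 (replace /p 31): {"hj":{"je":94},"p":31}
After op 8 (replace /hj/je 72): {"hj":{"je":72},"p":31}
After op 9 (add /hj/je 21): {"hj":{"je":21},"p":31}
After op 10 (replace /p 41): {"hj":{"je":21},"p":41}
After op 11 (replace /hj 87): {"hj":87,"p":41}
After op 12 (remove /hj): {"p":41}
After op 13 (remove /p): {}
Size at the root: 0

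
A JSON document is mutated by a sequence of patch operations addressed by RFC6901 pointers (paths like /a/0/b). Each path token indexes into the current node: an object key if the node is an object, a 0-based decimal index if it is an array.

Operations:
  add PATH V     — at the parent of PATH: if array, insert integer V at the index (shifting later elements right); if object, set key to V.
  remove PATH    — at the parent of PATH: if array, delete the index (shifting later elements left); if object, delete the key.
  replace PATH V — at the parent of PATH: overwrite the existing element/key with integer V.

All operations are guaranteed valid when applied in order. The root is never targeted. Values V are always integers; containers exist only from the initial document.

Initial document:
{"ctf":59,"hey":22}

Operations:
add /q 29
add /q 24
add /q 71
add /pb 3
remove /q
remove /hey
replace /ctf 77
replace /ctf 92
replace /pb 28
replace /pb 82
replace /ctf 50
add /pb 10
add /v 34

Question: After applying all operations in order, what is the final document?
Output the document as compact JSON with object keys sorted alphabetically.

After op 1 (add /q 29): {"ctf":59,"hey":22,"q":29}
After op 2 (add /q 24): {"ctf":59,"hey":22,"q":24}
After op 3 (add /q 71): {"ctf":59,"hey":22,"q":71}
After op 4 (add /pb 3): {"ctf":59,"hey":22,"pb":3,"q":71}
After op 5 (remove /q): {"ctf":59,"hey":22,"pb":3}
After op 6 (remove /hey): {"ctf":59,"pb":3}
After op 7 (replace /ctf 77): {"ctf":77,"pb":3}
After op 8 (replace /ctf 92): {"ctf":92,"pb":3}
After op 9 (replace /pb 28): {"ctf":92,"pb":28}
After op 10 (replace /pb 82): {"ctf":92,"pb":82}
After op 11 (replace /ctf 50): {"ctf":50,"pb":82}
After op 12 (add /pb 10): {"ctf":50,"pb":10}
After op 13 (add /v 34): {"ctf":50,"pb":10,"v":34}

Answer: {"ctf":50,"pb":10,"v":34}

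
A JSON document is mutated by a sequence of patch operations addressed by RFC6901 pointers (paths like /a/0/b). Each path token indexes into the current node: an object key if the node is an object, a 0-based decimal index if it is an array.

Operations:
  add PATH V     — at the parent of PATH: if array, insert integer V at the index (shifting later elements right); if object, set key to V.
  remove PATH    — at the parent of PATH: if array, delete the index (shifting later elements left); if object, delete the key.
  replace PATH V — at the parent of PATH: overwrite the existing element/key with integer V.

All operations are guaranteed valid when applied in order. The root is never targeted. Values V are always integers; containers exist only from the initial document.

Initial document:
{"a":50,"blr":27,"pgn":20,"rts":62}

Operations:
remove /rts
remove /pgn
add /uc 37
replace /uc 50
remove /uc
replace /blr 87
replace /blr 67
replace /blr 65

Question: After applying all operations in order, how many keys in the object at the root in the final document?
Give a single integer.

Answer: 2

Derivation:
After op 1 (remove /rts): {"a":50,"blr":27,"pgn":20}
After op 2 (remove /pgn): {"a":50,"blr":27}
After op 3 (add /uc 37): {"a":50,"blr":27,"uc":37}
After op 4 (replace /uc 50): {"a":50,"blr":27,"uc":50}
After op 5 (remove /uc): {"a":50,"blr":27}
After op 6 (replace /blr 87): {"a":50,"blr":87}
After op 7 (replace /blr 67): {"a":50,"blr":67}
After op 8 (replace /blr 65): {"a":50,"blr":65}
Size at the root: 2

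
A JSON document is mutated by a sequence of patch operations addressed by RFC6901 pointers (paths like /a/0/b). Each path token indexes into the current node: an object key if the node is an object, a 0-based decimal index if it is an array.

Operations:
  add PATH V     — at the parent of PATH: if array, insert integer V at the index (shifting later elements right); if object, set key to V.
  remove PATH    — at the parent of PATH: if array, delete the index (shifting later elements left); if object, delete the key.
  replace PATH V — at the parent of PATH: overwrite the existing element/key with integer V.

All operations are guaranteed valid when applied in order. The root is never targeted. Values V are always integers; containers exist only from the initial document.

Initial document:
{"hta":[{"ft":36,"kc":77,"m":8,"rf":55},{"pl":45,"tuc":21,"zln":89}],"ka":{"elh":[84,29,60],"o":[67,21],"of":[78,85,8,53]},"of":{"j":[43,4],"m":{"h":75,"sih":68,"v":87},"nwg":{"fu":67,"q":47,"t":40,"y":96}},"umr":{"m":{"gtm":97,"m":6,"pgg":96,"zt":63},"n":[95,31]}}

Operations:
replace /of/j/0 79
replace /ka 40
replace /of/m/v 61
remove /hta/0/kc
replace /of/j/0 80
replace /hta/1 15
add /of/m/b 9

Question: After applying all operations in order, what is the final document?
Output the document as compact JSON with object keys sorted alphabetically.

Answer: {"hta":[{"ft":36,"m":8,"rf":55},15],"ka":40,"of":{"j":[80,4],"m":{"b":9,"h":75,"sih":68,"v":61},"nwg":{"fu":67,"q":47,"t":40,"y":96}},"umr":{"m":{"gtm":97,"m":6,"pgg":96,"zt":63},"n":[95,31]}}

Derivation:
After op 1 (replace /of/j/0 79): {"hta":[{"ft":36,"kc":77,"m":8,"rf":55},{"pl":45,"tuc":21,"zln":89}],"ka":{"elh":[84,29,60],"o":[67,21],"of":[78,85,8,53]},"of":{"j":[79,4],"m":{"h":75,"sih":68,"v":87},"nwg":{"fu":67,"q":47,"t":40,"y":96}},"umr":{"m":{"gtm":97,"m":6,"pgg":96,"zt":63},"n":[95,31]}}
After op 2 (replace /ka 40): {"hta":[{"ft":36,"kc":77,"m":8,"rf":55},{"pl":45,"tuc":21,"zln":89}],"ka":40,"of":{"j":[79,4],"m":{"h":75,"sih":68,"v":87},"nwg":{"fu":67,"q":47,"t":40,"y":96}},"umr":{"m":{"gtm":97,"m":6,"pgg":96,"zt":63},"n":[95,31]}}
After op 3 (replace /of/m/v 61): {"hta":[{"ft":36,"kc":77,"m":8,"rf":55},{"pl":45,"tuc":21,"zln":89}],"ka":40,"of":{"j":[79,4],"m":{"h":75,"sih":68,"v":61},"nwg":{"fu":67,"q":47,"t":40,"y":96}},"umr":{"m":{"gtm":97,"m":6,"pgg":96,"zt":63},"n":[95,31]}}
After op 4 (remove /hta/0/kc): {"hta":[{"ft":36,"m":8,"rf":55},{"pl":45,"tuc":21,"zln":89}],"ka":40,"of":{"j":[79,4],"m":{"h":75,"sih":68,"v":61},"nwg":{"fu":67,"q":47,"t":40,"y":96}},"umr":{"m":{"gtm":97,"m":6,"pgg":96,"zt":63},"n":[95,31]}}
After op 5 (replace /of/j/0 80): {"hta":[{"ft":36,"m":8,"rf":55},{"pl":45,"tuc":21,"zln":89}],"ka":40,"of":{"j":[80,4],"m":{"h":75,"sih":68,"v":61},"nwg":{"fu":67,"q":47,"t":40,"y":96}},"umr":{"m":{"gtm":97,"m":6,"pgg":96,"zt":63},"n":[95,31]}}
After op 6 (replace /hta/1 15): {"hta":[{"ft":36,"m":8,"rf":55},15],"ka":40,"of":{"j":[80,4],"m":{"h":75,"sih":68,"v":61},"nwg":{"fu":67,"q":47,"t":40,"y":96}},"umr":{"m":{"gtm":97,"m":6,"pgg":96,"zt":63},"n":[95,31]}}
After op 7 (add /of/m/b 9): {"hta":[{"ft":36,"m":8,"rf":55},15],"ka":40,"of":{"j":[80,4],"m":{"b":9,"h":75,"sih":68,"v":61},"nwg":{"fu":67,"q":47,"t":40,"y":96}},"umr":{"m":{"gtm":97,"m":6,"pgg":96,"zt":63},"n":[95,31]}}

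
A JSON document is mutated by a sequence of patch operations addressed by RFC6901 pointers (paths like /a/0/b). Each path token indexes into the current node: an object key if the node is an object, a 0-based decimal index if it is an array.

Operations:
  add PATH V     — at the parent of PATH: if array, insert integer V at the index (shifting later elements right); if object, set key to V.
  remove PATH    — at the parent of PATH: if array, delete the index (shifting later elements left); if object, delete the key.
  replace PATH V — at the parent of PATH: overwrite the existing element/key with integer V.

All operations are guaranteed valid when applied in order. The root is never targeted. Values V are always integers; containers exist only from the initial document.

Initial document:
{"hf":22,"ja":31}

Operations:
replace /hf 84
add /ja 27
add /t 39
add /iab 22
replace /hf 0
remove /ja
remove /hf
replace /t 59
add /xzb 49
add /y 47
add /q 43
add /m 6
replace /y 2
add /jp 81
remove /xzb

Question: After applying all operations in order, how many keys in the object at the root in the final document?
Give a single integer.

Answer: 6

Derivation:
After op 1 (replace /hf 84): {"hf":84,"ja":31}
After op 2 (add /ja 27): {"hf":84,"ja":27}
After op 3 (add /t 39): {"hf":84,"ja":27,"t":39}
After op 4 (add /iab 22): {"hf":84,"iab":22,"ja":27,"t":39}
After op 5 (replace /hf 0): {"hf":0,"iab":22,"ja":27,"t":39}
After op 6 (remove /ja): {"hf":0,"iab":22,"t":39}
After op 7 (remove /hf): {"iab":22,"t":39}
After op 8 (replace /t 59): {"iab":22,"t":59}
After op 9 (add /xzb 49): {"iab":22,"t":59,"xzb":49}
After op 10 (add /y 47): {"iab":22,"t":59,"xzb":49,"y":47}
After op 11 (add /q 43): {"iab":22,"q":43,"t":59,"xzb":49,"y":47}
After op 12 (add /m 6): {"iab":22,"m":6,"q":43,"t":59,"xzb":49,"y":47}
After op 13 (replace /y 2): {"iab":22,"m":6,"q":43,"t":59,"xzb":49,"y":2}
After op 14 (add /jp 81): {"iab":22,"jp":81,"m":6,"q":43,"t":59,"xzb":49,"y":2}
After op 15 (remove /xzb): {"iab":22,"jp":81,"m":6,"q":43,"t":59,"y":2}
Size at the root: 6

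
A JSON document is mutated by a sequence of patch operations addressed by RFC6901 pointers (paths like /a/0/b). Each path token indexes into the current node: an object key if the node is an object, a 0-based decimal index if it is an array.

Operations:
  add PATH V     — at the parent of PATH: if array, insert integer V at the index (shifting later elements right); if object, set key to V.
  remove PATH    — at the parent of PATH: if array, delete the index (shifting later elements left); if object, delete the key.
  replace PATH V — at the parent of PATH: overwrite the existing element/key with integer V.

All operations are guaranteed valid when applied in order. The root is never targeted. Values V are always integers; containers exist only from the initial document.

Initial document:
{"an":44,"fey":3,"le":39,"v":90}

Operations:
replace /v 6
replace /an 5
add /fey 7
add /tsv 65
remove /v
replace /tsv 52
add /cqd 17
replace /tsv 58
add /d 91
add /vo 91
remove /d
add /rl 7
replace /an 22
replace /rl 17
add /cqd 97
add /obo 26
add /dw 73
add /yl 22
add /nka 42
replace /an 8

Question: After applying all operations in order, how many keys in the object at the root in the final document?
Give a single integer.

After op 1 (replace /v 6): {"an":44,"fey":3,"le":39,"v":6}
After op 2 (replace /an 5): {"an":5,"fey":3,"le":39,"v":6}
After op 3 (add /fey 7): {"an":5,"fey":7,"le":39,"v":6}
After op 4 (add /tsv 65): {"an":5,"fey":7,"le":39,"tsv":65,"v":6}
After op 5 (remove /v): {"an":5,"fey":7,"le":39,"tsv":65}
After op 6 (replace /tsv 52): {"an":5,"fey":7,"le":39,"tsv":52}
After op 7 (add /cqd 17): {"an":5,"cqd":17,"fey":7,"le":39,"tsv":52}
After op 8 (replace /tsv 58): {"an":5,"cqd":17,"fey":7,"le":39,"tsv":58}
After op 9 (add /d 91): {"an":5,"cqd":17,"d":91,"fey":7,"le":39,"tsv":58}
After op 10 (add /vo 91): {"an":5,"cqd":17,"d":91,"fey":7,"le":39,"tsv":58,"vo":91}
After op 11 (remove /d): {"an":5,"cqd":17,"fey":7,"le":39,"tsv":58,"vo":91}
After op 12 (add /rl 7): {"an":5,"cqd":17,"fey":7,"le":39,"rl":7,"tsv":58,"vo":91}
After op 13 (replace /an 22): {"an":22,"cqd":17,"fey":7,"le":39,"rl":7,"tsv":58,"vo":91}
After op 14 (replace /rl 17): {"an":22,"cqd":17,"fey":7,"le":39,"rl":17,"tsv":58,"vo":91}
After op 15 (add /cqd 97): {"an":22,"cqd":97,"fey":7,"le":39,"rl":17,"tsv":58,"vo":91}
After op 16 (add /obo 26): {"an":22,"cqd":97,"fey":7,"le":39,"obo":26,"rl":17,"tsv":58,"vo":91}
After op 17 (add /dw 73): {"an":22,"cqd":97,"dw":73,"fey":7,"le":39,"obo":26,"rl":17,"tsv":58,"vo":91}
After op 18 (add /yl 22): {"an":22,"cqd":97,"dw":73,"fey":7,"le":39,"obo":26,"rl":17,"tsv":58,"vo":91,"yl":22}
After op 19 (add /nka 42): {"an":22,"cqd":97,"dw":73,"fey":7,"le":39,"nka":42,"obo":26,"rl":17,"tsv":58,"vo":91,"yl":22}
After op 20 (replace /an 8): {"an":8,"cqd":97,"dw":73,"fey":7,"le":39,"nka":42,"obo":26,"rl":17,"tsv":58,"vo":91,"yl":22}
Size at the root: 11

Answer: 11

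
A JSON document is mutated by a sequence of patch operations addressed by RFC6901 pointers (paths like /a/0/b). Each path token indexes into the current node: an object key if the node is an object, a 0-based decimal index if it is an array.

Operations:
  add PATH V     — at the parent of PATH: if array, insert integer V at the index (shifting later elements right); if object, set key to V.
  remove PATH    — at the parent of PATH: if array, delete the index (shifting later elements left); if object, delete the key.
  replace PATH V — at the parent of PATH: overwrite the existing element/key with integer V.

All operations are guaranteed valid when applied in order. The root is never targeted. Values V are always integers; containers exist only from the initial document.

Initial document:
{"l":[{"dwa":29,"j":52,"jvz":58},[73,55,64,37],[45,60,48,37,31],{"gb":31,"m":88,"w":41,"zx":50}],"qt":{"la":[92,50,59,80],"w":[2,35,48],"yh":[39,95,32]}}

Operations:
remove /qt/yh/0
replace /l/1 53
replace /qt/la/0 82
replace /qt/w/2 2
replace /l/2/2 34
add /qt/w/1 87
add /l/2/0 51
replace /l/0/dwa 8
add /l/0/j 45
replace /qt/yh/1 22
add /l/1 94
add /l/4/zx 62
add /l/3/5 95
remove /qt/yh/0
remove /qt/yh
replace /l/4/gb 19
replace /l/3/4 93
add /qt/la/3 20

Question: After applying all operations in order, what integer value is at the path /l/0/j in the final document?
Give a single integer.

After op 1 (remove /qt/yh/0): {"l":[{"dwa":29,"j":52,"jvz":58},[73,55,64,37],[45,60,48,37,31],{"gb":31,"m":88,"w":41,"zx":50}],"qt":{"la":[92,50,59,80],"w":[2,35,48],"yh":[95,32]}}
After op 2 (replace /l/1 53): {"l":[{"dwa":29,"j":52,"jvz":58},53,[45,60,48,37,31],{"gb":31,"m":88,"w":41,"zx":50}],"qt":{"la":[92,50,59,80],"w":[2,35,48],"yh":[95,32]}}
After op 3 (replace /qt/la/0 82): {"l":[{"dwa":29,"j":52,"jvz":58},53,[45,60,48,37,31],{"gb":31,"m":88,"w":41,"zx":50}],"qt":{"la":[82,50,59,80],"w":[2,35,48],"yh":[95,32]}}
After op 4 (replace /qt/w/2 2): {"l":[{"dwa":29,"j":52,"jvz":58},53,[45,60,48,37,31],{"gb":31,"m":88,"w":41,"zx":50}],"qt":{"la":[82,50,59,80],"w":[2,35,2],"yh":[95,32]}}
After op 5 (replace /l/2/2 34): {"l":[{"dwa":29,"j":52,"jvz":58},53,[45,60,34,37,31],{"gb":31,"m":88,"w":41,"zx":50}],"qt":{"la":[82,50,59,80],"w":[2,35,2],"yh":[95,32]}}
After op 6 (add /qt/w/1 87): {"l":[{"dwa":29,"j":52,"jvz":58},53,[45,60,34,37,31],{"gb":31,"m":88,"w":41,"zx":50}],"qt":{"la":[82,50,59,80],"w":[2,87,35,2],"yh":[95,32]}}
After op 7 (add /l/2/0 51): {"l":[{"dwa":29,"j":52,"jvz":58},53,[51,45,60,34,37,31],{"gb":31,"m":88,"w":41,"zx":50}],"qt":{"la":[82,50,59,80],"w":[2,87,35,2],"yh":[95,32]}}
After op 8 (replace /l/0/dwa 8): {"l":[{"dwa":8,"j":52,"jvz":58},53,[51,45,60,34,37,31],{"gb":31,"m":88,"w":41,"zx":50}],"qt":{"la":[82,50,59,80],"w":[2,87,35,2],"yh":[95,32]}}
After op 9 (add /l/0/j 45): {"l":[{"dwa":8,"j":45,"jvz":58},53,[51,45,60,34,37,31],{"gb":31,"m":88,"w":41,"zx":50}],"qt":{"la":[82,50,59,80],"w":[2,87,35,2],"yh":[95,32]}}
After op 10 (replace /qt/yh/1 22): {"l":[{"dwa":8,"j":45,"jvz":58},53,[51,45,60,34,37,31],{"gb":31,"m":88,"w":41,"zx":50}],"qt":{"la":[82,50,59,80],"w":[2,87,35,2],"yh":[95,22]}}
After op 11 (add /l/1 94): {"l":[{"dwa":8,"j":45,"jvz":58},94,53,[51,45,60,34,37,31],{"gb":31,"m":88,"w":41,"zx":50}],"qt":{"la":[82,50,59,80],"w":[2,87,35,2],"yh":[95,22]}}
After op 12 (add /l/4/zx 62): {"l":[{"dwa":8,"j":45,"jvz":58},94,53,[51,45,60,34,37,31],{"gb":31,"m":88,"w":41,"zx":62}],"qt":{"la":[82,50,59,80],"w":[2,87,35,2],"yh":[95,22]}}
After op 13 (add /l/3/5 95): {"l":[{"dwa":8,"j":45,"jvz":58},94,53,[51,45,60,34,37,95,31],{"gb":31,"m":88,"w":41,"zx":62}],"qt":{"la":[82,50,59,80],"w":[2,87,35,2],"yh":[95,22]}}
After op 14 (remove /qt/yh/0): {"l":[{"dwa":8,"j":45,"jvz":58},94,53,[51,45,60,34,37,95,31],{"gb":31,"m":88,"w":41,"zx":62}],"qt":{"la":[82,50,59,80],"w":[2,87,35,2],"yh":[22]}}
After op 15 (remove /qt/yh): {"l":[{"dwa":8,"j":45,"jvz":58},94,53,[51,45,60,34,37,95,31],{"gb":31,"m":88,"w":41,"zx":62}],"qt":{"la":[82,50,59,80],"w":[2,87,35,2]}}
After op 16 (replace /l/4/gb 19): {"l":[{"dwa":8,"j":45,"jvz":58},94,53,[51,45,60,34,37,95,31],{"gb":19,"m":88,"w":41,"zx":62}],"qt":{"la":[82,50,59,80],"w":[2,87,35,2]}}
After op 17 (replace /l/3/4 93): {"l":[{"dwa":8,"j":45,"jvz":58},94,53,[51,45,60,34,93,95,31],{"gb":19,"m":88,"w":41,"zx":62}],"qt":{"la":[82,50,59,80],"w":[2,87,35,2]}}
After op 18 (add /qt/la/3 20): {"l":[{"dwa":8,"j":45,"jvz":58},94,53,[51,45,60,34,93,95,31],{"gb":19,"m":88,"w":41,"zx":62}],"qt":{"la":[82,50,59,20,80],"w":[2,87,35,2]}}
Value at /l/0/j: 45

Answer: 45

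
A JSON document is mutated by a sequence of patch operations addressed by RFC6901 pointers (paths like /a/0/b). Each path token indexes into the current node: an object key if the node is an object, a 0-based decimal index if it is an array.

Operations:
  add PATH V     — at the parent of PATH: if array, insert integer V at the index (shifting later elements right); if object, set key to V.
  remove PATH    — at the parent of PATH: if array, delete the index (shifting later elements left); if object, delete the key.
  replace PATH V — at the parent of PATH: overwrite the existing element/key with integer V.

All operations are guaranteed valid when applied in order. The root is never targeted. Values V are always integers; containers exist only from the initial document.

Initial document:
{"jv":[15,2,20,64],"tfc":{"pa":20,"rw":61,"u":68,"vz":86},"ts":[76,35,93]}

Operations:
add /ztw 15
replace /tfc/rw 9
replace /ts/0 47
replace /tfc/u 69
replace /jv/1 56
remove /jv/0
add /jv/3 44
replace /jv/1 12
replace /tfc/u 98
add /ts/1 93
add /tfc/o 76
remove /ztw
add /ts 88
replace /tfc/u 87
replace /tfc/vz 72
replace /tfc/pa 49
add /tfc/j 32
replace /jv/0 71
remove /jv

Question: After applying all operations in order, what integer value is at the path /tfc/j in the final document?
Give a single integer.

After op 1 (add /ztw 15): {"jv":[15,2,20,64],"tfc":{"pa":20,"rw":61,"u":68,"vz":86},"ts":[76,35,93],"ztw":15}
After op 2 (replace /tfc/rw 9): {"jv":[15,2,20,64],"tfc":{"pa":20,"rw":9,"u":68,"vz":86},"ts":[76,35,93],"ztw":15}
After op 3 (replace /ts/0 47): {"jv":[15,2,20,64],"tfc":{"pa":20,"rw":9,"u":68,"vz":86},"ts":[47,35,93],"ztw":15}
After op 4 (replace /tfc/u 69): {"jv":[15,2,20,64],"tfc":{"pa":20,"rw":9,"u":69,"vz":86},"ts":[47,35,93],"ztw":15}
After op 5 (replace /jv/1 56): {"jv":[15,56,20,64],"tfc":{"pa":20,"rw":9,"u":69,"vz":86},"ts":[47,35,93],"ztw":15}
After op 6 (remove /jv/0): {"jv":[56,20,64],"tfc":{"pa":20,"rw":9,"u":69,"vz":86},"ts":[47,35,93],"ztw":15}
After op 7 (add /jv/3 44): {"jv":[56,20,64,44],"tfc":{"pa":20,"rw":9,"u":69,"vz":86},"ts":[47,35,93],"ztw":15}
After op 8 (replace /jv/1 12): {"jv":[56,12,64,44],"tfc":{"pa":20,"rw":9,"u":69,"vz":86},"ts":[47,35,93],"ztw":15}
After op 9 (replace /tfc/u 98): {"jv":[56,12,64,44],"tfc":{"pa":20,"rw":9,"u":98,"vz":86},"ts":[47,35,93],"ztw":15}
After op 10 (add /ts/1 93): {"jv":[56,12,64,44],"tfc":{"pa":20,"rw":9,"u":98,"vz":86},"ts":[47,93,35,93],"ztw":15}
After op 11 (add /tfc/o 76): {"jv":[56,12,64,44],"tfc":{"o":76,"pa":20,"rw":9,"u":98,"vz":86},"ts":[47,93,35,93],"ztw":15}
After op 12 (remove /ztw): {"jv":[56,12,64,44],"tfc":{"o":76,"pa":20,"rw":9,"u":98,"vz":86},"ts":[47,93,35,93]}
After op 13 (add /ts 88): {"jv":[56,12,64,44],"tfc":{"o":76,"pa":20,"rw":9,"u":98,"vz":86},"ts":88}
After op 14 (replace /tfc/u 87): {"jv":[56,12,64,44],"tfc":{"o":76,"pa":20,"rw":9,"u":87,"vz":86},"ts":88}
After op 15 (replace /tfc/vz 72): {"jv":[56,12,64,44],"tfc":{"o":76,"pa":20,"rw":9,"u":87,"vz":72},"ts":88}
After op 16 (replace /tfc/pa 49): {"jv":[56,12,64,44],"tfc":{"o":76,"pa":49,"rw":9,"u":87,"vz":72},"ts":88}
After op 17 (add /tfc/j 32): {"jv":[56,12,64,44],"tfc":{"j":32,"o":76,"pa":49,"rw":9,"u":87,"vz":72},"ts":88}
After op 18 (replace /jv/0 71): {"jv":[71,12,64,44],"tfc":{"j":32,"o":76,"pa":49,"rw":9,"u":87,"vz":72},"ts":88}
After op 19 (remove /jv): {"tfc":{"j":32,"o":76,"pa":49,"rw":9,"u":87,"vz":72},"ts":88}
Value at /tfc/j: 32

Answer: 32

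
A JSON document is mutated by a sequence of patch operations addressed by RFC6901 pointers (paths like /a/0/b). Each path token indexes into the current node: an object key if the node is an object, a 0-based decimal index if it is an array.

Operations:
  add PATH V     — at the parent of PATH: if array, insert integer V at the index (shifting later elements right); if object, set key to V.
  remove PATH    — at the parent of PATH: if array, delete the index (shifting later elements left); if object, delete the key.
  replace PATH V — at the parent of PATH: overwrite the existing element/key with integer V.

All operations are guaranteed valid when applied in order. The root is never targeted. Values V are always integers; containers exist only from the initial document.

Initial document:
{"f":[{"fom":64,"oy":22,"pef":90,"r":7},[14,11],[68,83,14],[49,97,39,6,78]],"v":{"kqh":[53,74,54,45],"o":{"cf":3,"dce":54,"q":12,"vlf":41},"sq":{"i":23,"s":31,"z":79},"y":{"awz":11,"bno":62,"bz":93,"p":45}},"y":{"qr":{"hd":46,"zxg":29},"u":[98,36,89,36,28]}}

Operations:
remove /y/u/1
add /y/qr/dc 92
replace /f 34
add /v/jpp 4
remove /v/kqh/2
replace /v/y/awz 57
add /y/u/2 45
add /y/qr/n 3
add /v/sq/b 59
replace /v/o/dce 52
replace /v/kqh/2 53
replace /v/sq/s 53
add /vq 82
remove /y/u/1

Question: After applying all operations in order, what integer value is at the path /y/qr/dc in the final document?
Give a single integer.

Answer: 92

Derivation:
After op 1 (remove /y/u/1): {"f":[{"fom":64,"oy":22,"pef":90,"r":7},[14,11],[68,83,14],[49,97,39,6,78]],"v":{"kqh":[53,74,54,45],"o":{"cf":3,"dce":54,"q":12,"vlf":41},"sq":{"i":23,"s":31,"z":79},"y":{"awz":11,"bno":62,"bz":93,"p":45}},"y":{"qr":{"hd":46,"zxg":29},"u":[98,89,36,28]}}
After op 2 (add /y/qr/dc 92): {"f":[{"fom":64,"oy":22,"pef":90,"r":7},[14,11],[68,83,14],[49,97,39,6,78]],"v":{"kqh":[53,74,54,45],"o":{"cf":3,"dce":54,"q":12,"vlf":41},"sq":{"i":23,"s":31,"z":79},"y":{"awz":11,"bno":62,"bz":93,"p":45}},"y":{"qr":{"dc":92,"hd":46,"zxg":29},"u":[98,89,36,28]}}
After op 3 (replace /f 34): {"f":34,"v":{"kqh":[53,74,54,45],"o":{"cf":3,"dce":54,"q":12,"vlf":41},"sq":{"i":23,"s":31,"z":79},"y":{"awz":11,"bno":62,"bz":93,"p":45}},"y":{"qr":{"dc":92,"hd":46,"zxg":29},"u":[98,89,36,28]}}
After op 4 (add /v/jpp 4): {"f":34,"v":{"jpp":4,"kqh":[53,74,54,45],"o":{"cf":3,"dce":54,"q":12,"vlf":41},"sq":{"i":23,"s":31,"z":79},"y":{"awz":11,"bno":62,"bz":93,"p":45}},"y":{"qr":{"dc":92,"hd":46,"zxg":29},"u":[98,89,36,28]}}
After op 5 (remove /v/kqh/2): {"f":34,"v":{"jpp":4,"kqh":[53,74,45],"o":{"cf":3,"dce":54,"q":12,"vlf":41},"sq":{"i":23,"s":31,"z":79},"y":{"awz":11,"bno":62,"bz":93,"p":45}},"y":{"qr":{"dc":92,"hd":46,"zxg":29},"u":[98,89,36,28]}}
After op 6 (replace /v/y/awz 57): {"f":34,"v":{"jpp":4,"kqh":[53,74,45],"o":{"cf":3,"dce":54,"q":12,"vlf":41},"sq":{"i":23,"s":31,"z":79},"y":{"awz":57,"bno":62,"bz":93,"p":45}},"y":{"qr":{"dc":92,"hd":46,"zxg":29},"u":[98,89,36,28]}}
After op 7 (add /y/u/2 45): {"f":34,"v":{"jpp":4,"kqh":[53,74,45],"o":{"cf":3,"dce":54,"q":12,"vlf":41},"sq":{"i":23,"s":31,"z":79},"y":{"awz":57,"bno":62,"bz":93,"p":45}},"y":{"qr":{"dc":92,"hd":46,"zxg":29},"u":[98,89,45,36,28]}}
After op 8 (add /y/qr/n 3): {"f":34,"v":{"jpp":4,"kqh":[53,74,45],"o":{"cf":3,"dce":54,"q":12,"vlf":41},"sq":{"i":23,"s":31,"z":79},"y":{"awz":57,"bno":62,"bz":93,"p":45}},"y":{"qr":{"dc":92,"hd":46,"n":3,"zxg":29},"u":[98,89,45,36,28]}}
After op 9 (add /v/sq/b 59): {"f":34,"v":{"jpp":4,"kqh":[53,74,45],"o":{"cf":3,"dce":54,"q":12,"vlf":41},"sq":{"b":59,"i":23,"s":31,"z":79},"y":{"awz":57,"bno":62,"bz":93,"p":45}},"y":{"qr":{"dc":92,"hd":46,"n":3,"zxg":29},"u":[98,89,45,36,28]}}
After op 10 (replace /v/o/dce 52): {"f":34,"v":{"jpp":4,"kqh":[53,74,45],"o":{"cf":3,"dce":52,"q":12,"vlf":41},"sq":{"b":59,"i":23,"s":31,"z":79},"y":{"awz":57,"bno":62,"bz":93,"p":45}},"y":{"qr":{"dc":92,"hd":46,"n":3,"zxg":29},"u":[98,89,45,36,28]}}
After op 11 (replace /v/kqh/2 53): {"f":34,"v":{"jpp":4,"kqh":[53,74,53],"o":{"cf":3,"dce":52,"q":12,"vlf":41},"sq":{"b":59,"i":23,"s":31,"z":79},"y":{"awz":57,"bno":62,"bz":93,"p":45}},"y":{"qr":{"dc":92,"hd":46,"n":3,"zxg":29},"u":[98,89,45,36,28]}}
After op 12 (replace /v/sq/s 53): {"f":34,"v":{"jpp":4,"kqh":[53,74,53],"o":{"cf":3,"dce":52,"q":12,"vlf":41},"sq":{"b":59,"i":23,"s":53,"z":79},"y":{"awz":57,"bno":62,"bz":93,"p":45}},"y":{"qr":{"dc":92,"hd":46,"n":3,"zxg":29},"u":[98,89,45,36,28]}}
After op 13 (add /vq 82): {"f":34,"v":{"jpp":4,"kqh":[53,74,53],"o":{"cf":3,"dce":52,"q":12,"vlf":41},"sq":{"b":59,"i":23,"s":53,"z":79},"y":{"awz":57,"bno":62,"bz":93,"p":45}},"vq":82,"y":{"qr":{"dc":92,"hd":46,"n":3,"zxg":29},"u":[98,89,45,36,28]}}
After op 14 (remove /y/u/1): {"f":34,"v":{"jpp":4,"kqh":[53,74,53],"o":{"cf":3,"dce":52,"q":12,"vlf":41},"sq":{"b":59,"i":23,"s":53,"z":79},"y":{"awz":57,"bno":62,"bz":93,"p":45}},"vq":82,"y":{"qr":{"dc":92,"hd":46,"n":3,"zxg":29},"u":[98,45,36,28]}}
Value at /y/qr/dc: 92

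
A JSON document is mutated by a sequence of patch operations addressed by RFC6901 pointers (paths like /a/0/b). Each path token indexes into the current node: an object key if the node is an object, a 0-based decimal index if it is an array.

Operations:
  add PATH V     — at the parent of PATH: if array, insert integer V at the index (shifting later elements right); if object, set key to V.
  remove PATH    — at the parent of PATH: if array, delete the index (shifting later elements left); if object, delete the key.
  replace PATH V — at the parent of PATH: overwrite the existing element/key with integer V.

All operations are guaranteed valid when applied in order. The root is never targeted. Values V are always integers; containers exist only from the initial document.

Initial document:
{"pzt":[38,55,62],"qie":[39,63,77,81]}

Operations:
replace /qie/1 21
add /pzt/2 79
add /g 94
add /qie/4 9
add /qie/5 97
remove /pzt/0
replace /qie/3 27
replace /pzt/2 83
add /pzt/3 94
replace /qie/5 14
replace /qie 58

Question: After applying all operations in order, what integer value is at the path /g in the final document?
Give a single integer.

Answer: 94

Derivation:
After op 1 (replace /qie/1 21): {"pzt":[38,55,62],"qie":[39,21,77,81]}
After op 2 (add /pzt/2 79): {"pzt":[38,55,79,62],"qie":[39,21,77,81]}
After op 3 (add /g 94): {"g":94,"pzt":[38,55,79,62],"qie":[39,21,77,81]}
After op 4 (add /qie/4 9): {"g":94,"pzt":[38,55,79,62],"qie":[39,21,77,81,9]}
After op 5 (add /qie/5 97): {"g":94,"pzt":[38,55,79,62],"qie":[39,21,77,81,9,97]}
After op 6 (remove /pzt/0): {"g":94,"pzt":[55,79,62],"qie":[39,21,77,81,9,97]}
After op 7 (replace /qie/3 27): {"g":94,"pzt":[55,79,62],"qie":[39,21,77,27,9,97]}
After op 8 (replace /pzt/2 83): {"g":94,"pzt":[55,79,83],"qie":[39,21,77,27,9,97]}
After op 9 (add /pzt/3 94): {"g":94,"pzt":[55,79,83,94],"qie":[39,21,77,27,9,97]}
After op 10 (replace /qie/5 14): {"g":94,"pzt":[55,79,83,94],"qie":[39,21,77,27,9,14]}
After op 11 (replace /qie 58): {"g":94,"pzt":[55,79,83,94],"qie":58}
Value at /g: 94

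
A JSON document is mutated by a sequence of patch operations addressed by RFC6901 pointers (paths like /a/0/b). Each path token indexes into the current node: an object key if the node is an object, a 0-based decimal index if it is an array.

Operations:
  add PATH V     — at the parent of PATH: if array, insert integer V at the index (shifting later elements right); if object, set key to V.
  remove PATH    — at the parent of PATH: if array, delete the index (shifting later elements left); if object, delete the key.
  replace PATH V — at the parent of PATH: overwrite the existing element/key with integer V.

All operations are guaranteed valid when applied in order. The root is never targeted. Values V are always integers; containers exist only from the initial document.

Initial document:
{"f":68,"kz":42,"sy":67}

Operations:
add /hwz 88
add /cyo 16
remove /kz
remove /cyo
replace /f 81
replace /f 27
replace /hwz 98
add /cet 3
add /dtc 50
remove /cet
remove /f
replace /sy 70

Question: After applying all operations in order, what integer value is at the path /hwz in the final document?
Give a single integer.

After op 1 (add /hwz 88): {"f":68,"hwz":88,"kz":42,"sy":67}
After op 2 (add /cyo 16): {"cyo":16,"f":68,"hwz":88,"kz":42,"sy":67}
After op 3 (remove /kz): {"cyo":16,"f":68,"hwz":88,"sy":67}
After op 4 (remove /cyo): {"f":68,"hwz":88,"sy":67}
After op 5 (replace /f 81): {"f":81,"hwz":88,"sy":67}
After op 6 (replace /f 27): {"f":27,"hwz":88,"sy":67}
After op 7 (replace /hwz 98): {"f":27,"hwz":98,"sy":67}
After op 8 (add /cet 3): {"cet":3,"f":27,"hwz":98,"sy":67}
After op 9 (add /dtc 50): {"cet":3,"dtc":50,"f":27,"hwz":98,"sy":67}
After op 10 (remove /cet): {"dtc":50,"f":27,"hwz":98,"sy":67}
After op 11 (remove /f): {"dtc":50,"hwz":98,"sy":67}
After op 12 (replace /sy 70): {"dtc":50,"hwz":98,"sy":70}
Value at /hwz: 98

Answer: 98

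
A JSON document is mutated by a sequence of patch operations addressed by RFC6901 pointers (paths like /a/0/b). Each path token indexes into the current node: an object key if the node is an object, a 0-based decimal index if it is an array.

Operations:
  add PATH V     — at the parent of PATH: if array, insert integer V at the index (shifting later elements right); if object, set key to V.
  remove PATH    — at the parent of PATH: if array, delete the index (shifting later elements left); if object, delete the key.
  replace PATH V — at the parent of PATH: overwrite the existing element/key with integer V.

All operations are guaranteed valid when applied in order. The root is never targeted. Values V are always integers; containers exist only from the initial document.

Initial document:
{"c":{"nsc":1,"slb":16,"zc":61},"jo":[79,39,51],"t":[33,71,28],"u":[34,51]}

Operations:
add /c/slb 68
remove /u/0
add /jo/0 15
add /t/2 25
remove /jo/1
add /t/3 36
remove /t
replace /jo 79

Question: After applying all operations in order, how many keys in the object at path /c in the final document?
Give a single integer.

After op 1 (add /c/slb 68): {"c":{"nsc":1,"slb":68,"zc":61},"jo":[79,39,51],"t":[33,71,28],"u":[34,51]}
After op 2 (remove /u/0): {"c":{"nsc":1,"slb":68,"zc":61},"jo":[79,39,51],"t":[33,71,28],"u":[51]}
After op 3 (add /jo/0 15): {"c":{"nsc":1,"slb":68,"zc":61},"jo":[15,79,39,51],"t":[33,71,28],"u":[51]}
After op 4 (add /t/2 25): {"c":{"nsc":1,"slb":68,"zc":61},"jo":[15,79,39,51],"t":[33,71,25,28],"u":[51]}
After op 5 (remove /jo/1): {"c":{"nsc":1,"slb":68,"zc":61},"jo":[15,39,51],"t":[33,71,25,28],"u":[51]}
After op 6 (add /t/3 36): {"c":{"nsc":1,"slb":68,"zc":61},"jo":[15,39,51],"t":[33,71,25,36,28],"u":[51]}
After op 7 (remove /t): {"c":{"nsc":1,"slb":68,"zc":61},"jo":[15,39,51],"u":[51]}
After op 8 (replace /jo 79): {"c":{"nsc":1,"slb":68,"zc":61},"jo":79,"u":[51]}
Size at path /c: 3

Answer: 3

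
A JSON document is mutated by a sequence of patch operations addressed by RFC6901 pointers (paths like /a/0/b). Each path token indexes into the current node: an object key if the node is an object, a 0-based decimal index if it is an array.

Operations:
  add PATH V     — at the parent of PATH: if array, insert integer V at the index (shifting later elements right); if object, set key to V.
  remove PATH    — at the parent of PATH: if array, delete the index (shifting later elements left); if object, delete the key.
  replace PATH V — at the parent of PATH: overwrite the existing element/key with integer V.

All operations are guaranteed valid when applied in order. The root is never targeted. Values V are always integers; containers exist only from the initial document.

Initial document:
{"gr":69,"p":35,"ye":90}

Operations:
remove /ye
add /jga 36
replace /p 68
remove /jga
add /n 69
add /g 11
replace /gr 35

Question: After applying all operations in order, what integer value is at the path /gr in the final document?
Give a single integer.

Answer: 35

Derivation:
After op 1 (remove /ye): {"gr":69,"p":35}
After op 2 (add /jga 36): {"gr":69,"jga":36,"p":35}
After op 3 (replace /p 68): {"gr":69,"jga":36,"p":68}
After op 4 (remove /jga): {"gr":69,"p":68}
After op 5 (add /n 69): {"gr":69,"n":69,"p":68}
After op 6 (add /g 11): {"g":11,"gr":69,"n":69,"p":68}
After op 7 (replace /gr 35): {"g":11,"gr":35,"n":69,"p":68}
Value at /gr: 35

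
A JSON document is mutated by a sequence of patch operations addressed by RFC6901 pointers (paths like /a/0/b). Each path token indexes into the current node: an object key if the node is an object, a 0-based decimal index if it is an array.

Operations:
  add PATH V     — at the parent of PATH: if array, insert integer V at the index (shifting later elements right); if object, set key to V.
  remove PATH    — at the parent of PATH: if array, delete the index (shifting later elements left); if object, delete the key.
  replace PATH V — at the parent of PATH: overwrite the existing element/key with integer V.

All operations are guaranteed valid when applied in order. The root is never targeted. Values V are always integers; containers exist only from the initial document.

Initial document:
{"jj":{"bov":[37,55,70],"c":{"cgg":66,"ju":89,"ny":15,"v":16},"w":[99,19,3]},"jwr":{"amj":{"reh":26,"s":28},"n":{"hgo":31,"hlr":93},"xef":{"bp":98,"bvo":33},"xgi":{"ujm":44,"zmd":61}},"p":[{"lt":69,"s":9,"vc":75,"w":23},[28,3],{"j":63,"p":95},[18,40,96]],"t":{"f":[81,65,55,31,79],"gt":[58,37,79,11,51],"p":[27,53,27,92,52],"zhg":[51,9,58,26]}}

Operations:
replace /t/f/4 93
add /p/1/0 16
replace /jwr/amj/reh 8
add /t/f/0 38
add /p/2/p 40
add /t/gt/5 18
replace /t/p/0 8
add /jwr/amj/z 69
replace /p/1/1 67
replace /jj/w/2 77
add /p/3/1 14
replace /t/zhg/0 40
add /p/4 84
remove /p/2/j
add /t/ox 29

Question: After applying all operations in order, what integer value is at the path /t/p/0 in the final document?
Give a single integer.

Answer: 8

Derivation:
After op 1 (replace /t/f/4 93): {"jj":{"bov":[37,55,70],"c":{"cgg":66,"ju":89,"ny":15,"v":16},"w":[99,19,3]},"jwr":{"amj":{"reh":26,"s":28},"n":{"hgo":31,"hlr":93},"xef":{"bp":98,"bvo":33},"xgi":{"ujm":44,"zmd":61}},"p":[{"lt":69,"s":9,"vc":75,"w":23},[28,3],{"j":63,"p":95},[18,40,96]],"t":{"f":[81,65,55,31,93],"gt":[58,37,79,11,51],"p":[27,53,27,92,52],"zhg":[51,9,58,26]}}
After op 2 (add /p/1/0 16): {"jj":{"bov":[37,55,70],"c":{"cgg":66,"ju":89,"ny":15,"v":16},"w":[99,19,3]},"jwr":{"amj":{"reh":26,"s":28},"n":{"hgo":31,"hlr":93},"xef":{"bp":98,"bvo":33},"xgi":{"ujm":44,"zmd":61}},"p":[{"lt":69,"s":9,"vc":75,"w":23},[16,28,3],{"j":63,"p":95},[18,40,96]],"t":{"f":[81,65,55,31,93],"gt":[58,37,79,11,51],"p":[27,53,27,92,52],"zhg":[51,9,58,26]}}
After op 3 (replace /jwr/amj/reh 8): {"jj":{"bov":[37,55,70],"c":{"cgg":66,"ju":89,"ny":15,"v":16},"w":[99,19,3]},"jwr":{"amj":{"reh":8,"s":28},"n":{"hgo":31,"hlr":93},"xef":{"bp":98,"bvo":33},"xgi":{"ujm":44,"zmd":61}},"p":[{"lt":69,"s":9,"vc":75,"w":23},[16,28,3],{"j":63,"p":95},[18,40,96]],"t":{"f":[81,65,55,31,93],"gt":[58,37,79,11,51],"p":[27,53,27,92,52],"zhg":[51,9,58,26]}}
After op 4 (add /t/f/0 38): {"jj":{"bov":[37,55,70],"c":{"cgg":66,"ju":89,"ny":15,"v":16},"w":[99,19,3]},"jwr":{"amj":{"reh":8,"s":28},"n":{"hgo":31,"hlr":93},"xef":{"bp":98,"bvo":33},"xgi":{"ujm":44,"zmd":61}},"p":[{"lt":69,"s":9,"vc":75,"w":23},[16,28,3],{"j":63,"p":95},[18,40,96]],"t":{"f":[38,81,65,55,31,93],"gt":[58,37,79,11,51],"p":[27,53,27,92,52],"zhg":[51,9,58,26]}}
After op 5 (add /p/2/p 40): {"jj":{"bov":[37,55,70],"c":{"cgg":66,"ju":89,"ny":15,"v":16},"w":[99,19,3]},"jwr":{"amj":{"reh":8,"s":28},"n":{"hgo":31,"hlr":93},"xef":{"bp":98,"bvo":33},"xgi":{"ujm":44,"zmd":61}},"p":[{"lt":69,"s":9,"vc":75,"w":23},[16,28,3],{"j":63,"p":40},[18,40,96]],"t":{"f":[38,81,65,55,31,93],"gt":[58,37,79,11,51],"p":[27,53,27,92,52],"zhg":[51,9,58,26]}}
After op 6 (add /t/gt/5 18): {"jj":{"bov":[37,55,70],"c":{"cgg":66,"ju":89,"ny":15,"v":16},"w":[99,19,3]},"jwr":{"amj":{"reh":8,"s":28},"n":{"hgo":31,"hlr":93},"xef":{"bp":98,"bvo":33},"xgi":{"ujm":44,"zmd":61}},"p":[{"lt":69,"s":9,"vc":75,"w":23},[16,28,3],{"j":63,"p":40},[18,40,96]],"t":{"f":[38,81,65,55,31,93],"gt":[58,37,79,11,51,18],"p":[27,53,27,92,52],"zhg":[51,9,58,26]}}
After op 7 (replace /t/p/0 8): {"jj":{"bov":[37,55,70],"c":{"cgg":66,"ju":89,"ny":15,"v":16},"w":[99,19,3]},"jwr":{"amj":{"reh":8,"s":28},"n":{"hgo":31,"hlr":93},"xef":{"bp":98,"bvo":33},"xgi":{"ujm":44,"zmd":61}},"p":[{"lt":69,"s":9,"vc":75,"w":23},[16,28,3],{"j":63,"p":40},[18,40,96]],"t":{"f":[38,81,65,55,31,93],"gt":[58,37,79,11,51,18],"p":[8,53,27,92,52],"zhg":[51,9,58,26]}}
After op 8 (add /jwr/amj/z 69): {"jj":{"bov":[37,55,70],"c":{"cgg":66,"ju":89,"ny":15,"v":16},"w":[99,19,3]},"jwr":{"amj":{"reh":8,"s":28,"z":69},"n":{"hgo":31,"hlr":93},"xef":{"bp":98,"bvo":33},"xgi":{"ujm":44,"zmd":61}},"p":[{"lt":69,"s":9,"vc":75,"w":23},[16,28,3],{"j":63,"p":40},[18,40,96]],"t":{"f":[38,81,65,55,31,93],"gt":[58,37,79,11,51,18],"p":[8,53,27,92,52],"zhg":[51,9,58,26]}}
After op 9 (replace /p/1/1 67): {"jj":{"bov":[37,55,70],"c":{"cgg":66,"ju":89,"ny":15,"v":16},"w":[99,19,3]},"jwr":{"amj":{"reh":8,"s":28,"z":69},"n":{"hgo":31,"hlr":93},"xef":{"bp":98,"bvo":33},"xgi":{"ujm":44,"zmd":61}},"p":[{"lt":69,"s":9,"vc":75,"w":23},[16,67,3],{"j":63,"p":40},[18,40,96]],"t":{"f":[38,81,65,55,31,93],"gt":[58,37,79,11,51,18],"p":[8,53,27,92,52],"zhg":[51,9,58,26]}}
After op 10 (replace /jj/w/2 77): {"jj":{"bov":[37,55,70],"c":{"cgg":66,"ju":89,"ny":15,"v":16},"w":[99,19,77]},"jwr":{"amj":{"reh":8,"s":28,"z":69},"n":{"hgo":31,"hlr":93},"xef":{"bp":98,"bvo":33},"xgi":{"ujm":44,"zmd":61}},"p":[{"lt":69,"s":9,"vc":75,"w":23},[16,67,3],{"j":63,"p":40},[18,40,96]],"t":{"f":[38,81,65,55,31,93],"gt":[58,37,79,11,51,18],"p":[8,53,27,92,52],"zhg":[51,9,58,26]}}
After op 11 (add /p/3/1 14): {"jj":{"bov":[37,55,70],"c":{"cgg":66,"ju":89,"ny":15,"v":16},"w":[99,19,77]},"jwr":{"amj":{"reh":8,"s":28,"z":69},"n":{"hgo":31,"hlr":93},"xef":{"bp":98,"bvo":33},"xgi":{"ujm":44,"zmd":61}},"p":[{"lt":69,"s":9,"vc":75,"w":23},[16,67,3],{"j":63,"p":40},[18,14,40,96]],"t":{"f":[38,81,65,55,31,93],"gt":[58,37,79,11,51,18],"p":[8,53,27,92,52],"zhg":[51,9,58,26]}}
After op 12 (replace /t/zhg/0 40): {"jj":{"bov":[37,55,70],"c":{"cgg":66,"ju":89,"ny":15,"v":16},"w":[99,19,77]},"jwr":{"amj":{"reh":8,"s":28,"z":69},"n":{"hgo":31,"hlr":93},"xef":{"bp":98,"bvo":33},"xgi":{"ujm":44,"zmd":61}},"p":[{"lt":69,"s":9,"vc":75,"w":23},[16,67,3],{"j":63,"p":40},[18,14,40,96]],"t":{"f":[38,81,65,55,31,93],"gt":[58,37,79,11,51,18],"p":[8,53,27,92,52],"zhg":[40,9,58,26]}}
After op 13 (add /p/4 84): {"jj":{"bov":[37,55,70],"c":{"cgg":66,"ju":89,"ny":15,"v":16},"w":[99,19,77]},"jwr":{"amj":{"reh":8,"s":28,"z":69},"n":{"hgo":31,"hlr":93},"xef":{"bp":98,"bvo":33},"xgi":{"ujm":44,"zmd":61}},"p":[{"lt":69,"s":9,"vc":75,"w":23},[16,67,3],{"j":63,"p":40},[18,14,40,96],84],"t":{"f":[38,81,65,55,31,93],"gt":[58,37,79,11,51,18],"p":[8,53,27,92,52],"zhg":[40,9,58,26]}}
After op 14 (remove /p/2/j): {"jj":{"bov":[37,55,70],"c":{"cgg":66,"ju":89,"ny":15,"v":16},"w":[99,19,77]},"jwr":{"amj":{"reh":8,"s":28,"z":69},"n":{"hgo":31,"hlr":93},"xef":{"bp":98,"bvo":33},"xgi":{"ujm":44,"zmd":61}},"p":[{"lt":69,"s":9,"vc":75,"w":23},[16,67,3],{"p":40},[18,14,40,96],84],"t":{"f":[38,81,65,55,31,93],"gt":[58,37,79,11,51,18],"p":[8,53,27,92,52],"zhg":[40,9,58,26]}}
After op 15 (add /t/ox 29): {"jj":{"bov":[37,55,70],"c":{"cgg":66,"ju":89,"ny":15,"v":16},"w":[99,19,77]},"jwr":{"amj":{"reh":8,"s":28,"z":69},"n":{"hgo":31,"hlr":93},"xef":{"bp":98,"bvo":33},"xgi":{"ujm":44,"zmd":61}},"p":[{"lt":69,"s":9,"vc":75,"w":23},[16,67,3],{"p":40},[18,14,40,96],84],"t":{"f":[38,81,65,55,31,93],"gt":[58,37,79,11,51,18],"ox":29,"p":[8,53,27,92,52],"zhg":[40,9,58,26]}}
Value at /t/p/0: 8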